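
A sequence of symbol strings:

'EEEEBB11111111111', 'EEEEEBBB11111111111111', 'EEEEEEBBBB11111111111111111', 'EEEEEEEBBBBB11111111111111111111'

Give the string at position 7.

Reading off run lengths: E runs 4, 5, 6, 7; B runs 2, 3, 4, 5; 1 runs 11, 14, 17, 20 — each is linear in n, where the shown terms are n = 3, 4, 5, 6.
For term 7, n = 9, so the run lengths are 10, 8, 29.

EEEEEEEEEEBBBBBBBB11111111111111111111111111111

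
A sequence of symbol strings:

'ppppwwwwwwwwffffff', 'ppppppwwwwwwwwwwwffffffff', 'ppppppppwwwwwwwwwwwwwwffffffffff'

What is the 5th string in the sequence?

The n-th term is 2n p's then 3n+2 w's then 2n+2 f's, where the shown terms are n = 2, 3, 4.
Setting n = 6 gives 12, 20, 14 characters in each block.

ppppppppppppwwwwwwwwwwwwwwwwwwwwffffffffffffff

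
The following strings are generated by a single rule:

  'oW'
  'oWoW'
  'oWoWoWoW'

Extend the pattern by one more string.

Each string is two copies of the previous one concatenated.
Doubling oWoWoWoW:

oWoWoWoWoWoWoWoW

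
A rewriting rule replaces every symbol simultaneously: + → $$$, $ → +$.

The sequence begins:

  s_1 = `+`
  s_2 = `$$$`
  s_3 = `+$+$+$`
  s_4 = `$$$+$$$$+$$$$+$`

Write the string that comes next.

Replace each of the 15 characters of $$$+$$$$+$$$$+$ in place — +$ +$ +$ $$$ +$ +$ +$ +$ $$$ +$ +$ +$ +$ $$$ +$ — and concatenate.

+$+$+$$$$+$+$+$+$$$$+$+$+$+$$$$+$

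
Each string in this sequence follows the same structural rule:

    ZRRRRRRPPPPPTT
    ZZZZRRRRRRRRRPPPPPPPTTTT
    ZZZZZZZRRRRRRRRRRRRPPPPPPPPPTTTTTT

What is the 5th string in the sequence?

ZZZZZZZZZZZZZRRRRRRRRRRRRRRRRRRPPPPPPPPPPPPPTTTTTTTTTT

The n-th term is 3n-2 Z's then 3n+3 R's then 2n+3 P's then 2n T's (n = 1, 2, …).
At n = 5 the blocks have lengths 13, 18, 13, 10.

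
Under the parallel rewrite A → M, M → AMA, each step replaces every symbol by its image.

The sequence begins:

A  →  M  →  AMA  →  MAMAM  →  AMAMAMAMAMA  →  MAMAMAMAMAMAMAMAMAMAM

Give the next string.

φ(MAMAMAMAMAMAMAMAMAMAM) expands symbol-by-symbol to AMA M AMA M AMA M AMA M AMA M AMA M AMA M AMA M AMA M AMA M AMA; joining the 21 pieces gives the next term.

AMAMAMAMAMAMAMAMAMAMAMAMAMAMAMAMAMAMAMAMAMA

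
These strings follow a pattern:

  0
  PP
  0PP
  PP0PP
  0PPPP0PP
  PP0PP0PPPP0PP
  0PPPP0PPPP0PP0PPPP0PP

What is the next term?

PP0PP0PPPP0PP0PPPP0PPPP0PP0PPPP0PP

Each term (from the third on) is the two preceding terms concatenated in order: term 3 = 0·PP = 0PP.
Continuing: PP0PP0PPPP0PP · 0PPPP0PPPP0PP0PPPP0PP gives term 8.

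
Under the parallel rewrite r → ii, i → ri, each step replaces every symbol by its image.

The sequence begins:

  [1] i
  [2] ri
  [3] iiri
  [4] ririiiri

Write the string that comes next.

Rewriting each symbol of ririiiri: r→ii, i→ri, r→ii, i→ri, i→ri, i→ri, r→ii, i→ri, which concatenates to ii ri ii ri ri ri ii ri.

iiriiiriririiiri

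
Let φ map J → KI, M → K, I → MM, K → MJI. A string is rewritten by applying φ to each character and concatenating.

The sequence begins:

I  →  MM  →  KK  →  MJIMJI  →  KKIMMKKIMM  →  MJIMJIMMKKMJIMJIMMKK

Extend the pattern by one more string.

Rewriting the 20 symbols of MJIMJIMMKKMJIMJIMMKK one by one yields K KI MM K KI MM K K MJI MJI K KI MM K KI MM K K MJI MJI; concatenated:

KKIMMKKIMMKKMJIMJIKKIMMKKIMMKKMJIMJI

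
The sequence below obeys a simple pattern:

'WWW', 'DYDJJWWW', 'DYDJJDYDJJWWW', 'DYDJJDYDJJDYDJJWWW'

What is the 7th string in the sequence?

Each term is the previous one with DYDJJ prepended.
From DYDJJDYDJJDYDJJWWW, 3 further steps: DYDJJDYDJJDYDJJWWW → DYDJJDYDJJDYDJJDYDJJWWW → DYDJJDYDJJDYDJJDYDJJDYDJJWWW → (answer).

DYDJJDYDJJDYDJJDYDJJDYDJJDYDJJWWW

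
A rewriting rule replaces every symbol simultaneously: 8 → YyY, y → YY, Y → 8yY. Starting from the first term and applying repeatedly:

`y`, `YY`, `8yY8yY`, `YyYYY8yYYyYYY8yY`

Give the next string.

Rewriting the 16 symbols of YyYYY8yYYyYYY8yY one by one yields 8yY YY 8yY 8yY 8yY YyY YY 8yY 8yY YY 8yY 8yY 8yY YyY YY 8yY; concatenated:

8yYYY8yY8yY8yYYyYYY8yY8yYYY8yY8yY8yYYyYYY8yY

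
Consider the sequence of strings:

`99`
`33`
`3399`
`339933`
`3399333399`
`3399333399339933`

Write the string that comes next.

33993333993399333399333399

Each term (from the third on) is the previous term followed by the one before it: term 3 = 33·99 = 3399.
Continuing: 3399333399339933 · 3399333399 gives term 7.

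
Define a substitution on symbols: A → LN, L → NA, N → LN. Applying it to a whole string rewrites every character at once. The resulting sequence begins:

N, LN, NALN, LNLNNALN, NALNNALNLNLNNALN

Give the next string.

LNLNNALNLNLNNALNNALNNALNLNLNNALN

Applying the rule to each of the 16 symbols of NALNNALNLNLNNALN gives the pieces LN LN NA LN LN LN NA LN NA LN NA LN LN LN NA LN, which concatenate to the answer.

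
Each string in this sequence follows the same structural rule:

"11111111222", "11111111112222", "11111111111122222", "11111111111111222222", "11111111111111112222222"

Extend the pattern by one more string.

11111111111111111122222222

The n-th term is 2n+2 1's then n 2's, where the shown terms are n = 3, 4, 5, 6, 7.
At n = 8 the blocks have lengths 18, 8.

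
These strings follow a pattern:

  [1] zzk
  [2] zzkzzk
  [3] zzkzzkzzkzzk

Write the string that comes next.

s(k+1) = s(k)·s(k) — each term doubles the last.
Doubling zzkzzkzzkzzk:

zzkzzkzzkzzkzzkzzkzzkzzk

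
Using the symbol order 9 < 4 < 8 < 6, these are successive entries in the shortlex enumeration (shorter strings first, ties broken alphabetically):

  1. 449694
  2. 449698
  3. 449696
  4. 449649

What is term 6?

Advancing 2 positions from 449649 through 449649 → 449644 reaches term 6.

449648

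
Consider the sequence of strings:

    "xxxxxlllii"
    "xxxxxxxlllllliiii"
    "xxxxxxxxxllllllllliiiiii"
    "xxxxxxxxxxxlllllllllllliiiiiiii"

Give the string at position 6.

The n-th term is 2n+3 x's then 3n l's then 2n i's (n = 1, 2, …).
Setting n = 6 gives 15, 18, 12 characters in each block.

xxxxxxxxxxxxxxxlllllllllllllllllliiiiiiiiiiii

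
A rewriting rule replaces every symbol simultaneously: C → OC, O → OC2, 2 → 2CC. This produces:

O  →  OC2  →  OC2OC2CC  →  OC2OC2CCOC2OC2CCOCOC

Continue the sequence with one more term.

Applying the rule to each of the 20 symbols of OC2OC2CCOC2OC2CCOCOC gives the pieces OC2 OC 2CC OC2 OC 2CC OC OC OC2 OC 2CC OC2 OC 2CC OC OC OC2 OC OC2 OC, which concatenate to the answer.

OC2OC2CCOC2OC2CCOCOCOC2OC2CCOC2OC2CCOCOCOC2OCOC2OC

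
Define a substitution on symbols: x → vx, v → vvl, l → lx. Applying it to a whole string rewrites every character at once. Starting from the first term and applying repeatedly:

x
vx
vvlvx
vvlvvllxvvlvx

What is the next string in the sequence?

vvlvvllxvvlvvllxlxvxvvlvvllxvvlvx

Replace each of the 13 characters of vvlvvllxvvlvx in place — vvl vvl lx vvl vvl lx lx vx vvl vvl lx vvl vx — and concatenate.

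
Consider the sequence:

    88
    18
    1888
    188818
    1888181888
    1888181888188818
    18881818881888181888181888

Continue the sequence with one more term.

Each term (from the third on) is the previous term followed by the one before it: term 3 = 18·88 = 1888.
Continuing: 18881818881888181888181888 · 1888181888188818 gives term 8.

188818188818881818881818881888181888188818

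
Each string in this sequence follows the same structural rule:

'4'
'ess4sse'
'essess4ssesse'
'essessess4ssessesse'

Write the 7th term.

Every step adds ess to the front and sse to the end of the previous string.
From essessess4ssessesse, 3 further steps: essessess4ssessesse → essessessess4ssessessesse → essessessessess4ssessessessesse → (answer).

essessessessessess4ssessessessessesse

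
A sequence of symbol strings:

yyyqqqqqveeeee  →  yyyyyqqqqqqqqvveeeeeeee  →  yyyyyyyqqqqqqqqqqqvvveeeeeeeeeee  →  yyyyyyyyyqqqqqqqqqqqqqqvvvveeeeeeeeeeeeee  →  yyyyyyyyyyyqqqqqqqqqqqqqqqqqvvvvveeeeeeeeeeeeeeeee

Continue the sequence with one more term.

The n-th term is 2n+1 y's then 3n+2 q's then n v's then 3n+2 e's (n = 1, 2, …).
Setting n = 6 gives 13, 20, 6, 20 characters in each block.

yyyyyyyyyyyyyqqqqqqqqqqqqqqqqqqqqvvvvvveeeeeeeeeeeeeeeeeeee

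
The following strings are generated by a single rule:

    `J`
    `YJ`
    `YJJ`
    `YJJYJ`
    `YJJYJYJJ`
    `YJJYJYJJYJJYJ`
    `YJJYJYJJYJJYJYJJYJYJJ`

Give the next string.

This is a Fibonacci-style word recurrence s(k) = s(k−1)·s(k−2): e.g. YJ·J = YJJ.
So term 8 is YJJYJYJJYJJYJYJJYJYJJ·YJJYJYJJYJJYJ.

YJJYJYJJYJJYJYJJYJYJJYJJYJYJJYJJYJ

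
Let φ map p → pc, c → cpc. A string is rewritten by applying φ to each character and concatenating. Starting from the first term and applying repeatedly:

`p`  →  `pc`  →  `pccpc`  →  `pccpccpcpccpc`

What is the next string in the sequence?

Replace each of the 13 characters of pccpccpcpccpc in place — pc cpc cpc pc cpc cpc pc cpc pc cpc cpc pc cpc — and concatenate.

pccpccpcpccpccpcpccpcpccpccpcpccpc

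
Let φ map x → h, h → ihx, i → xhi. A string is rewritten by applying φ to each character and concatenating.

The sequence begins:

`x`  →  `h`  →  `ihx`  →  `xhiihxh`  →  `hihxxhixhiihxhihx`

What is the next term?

Replace each of the 17 characters of hihxxhixhiihxhihx in place — ihx xhi ihx h h ihx xhi h ihx xhi xhi ihx h ihx xhi ihx h — and concatenate.

ihxxhiihxhhihxxhihihxxhixhiihxhihxxhiihxh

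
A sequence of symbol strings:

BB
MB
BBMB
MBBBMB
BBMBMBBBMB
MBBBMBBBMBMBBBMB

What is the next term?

From term 3 onward, concatenate the second-to-last term with the last: BB·MB = BBMB, MB·BBMB = MBBBMB, …
The next term joins BBMBMBBBMB and MBBBMBBBMBMBBBMB.

BBMBMBBBMBMBBBMBBBMBMBBBMB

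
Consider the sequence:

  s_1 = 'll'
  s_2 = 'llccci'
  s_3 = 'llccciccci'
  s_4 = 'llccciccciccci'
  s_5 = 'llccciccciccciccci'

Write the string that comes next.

Each term is the previous one with ccci appended.
One more step from llccciccciccciccci gives the answer.

llccciccciccciccciccci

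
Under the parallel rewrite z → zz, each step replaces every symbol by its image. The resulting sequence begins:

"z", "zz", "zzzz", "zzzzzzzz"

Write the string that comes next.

zzzzzzzzzzzzzzzz

Rewriting each symbol of zzzzzzzz: z→zz, z→zz, z→zz, z→zz, z→zz, z→zz, z→zz, z→zz, which concatenates to zz zz zz zz zz zz zz zz.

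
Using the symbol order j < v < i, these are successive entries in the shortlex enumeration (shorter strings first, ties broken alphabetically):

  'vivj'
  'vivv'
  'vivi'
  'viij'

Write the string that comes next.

viiv

Find the rightmost character of viij below i, bump it to the next letter, and reset everything to its right to j.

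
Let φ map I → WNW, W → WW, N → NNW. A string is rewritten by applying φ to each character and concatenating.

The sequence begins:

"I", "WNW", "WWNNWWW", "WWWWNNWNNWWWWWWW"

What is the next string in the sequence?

Applying the rule to each of the 16 symbols of WWWWNNWNNWWWWWWW gives the pieces WW WW WW WW NNW NNW WW NNW NNW WW WW WW WW WW WW WW, which concatenate to the answer.

WWWWWWWWNNWNNWWWNNWNNWWWWWWWWWWWWWWW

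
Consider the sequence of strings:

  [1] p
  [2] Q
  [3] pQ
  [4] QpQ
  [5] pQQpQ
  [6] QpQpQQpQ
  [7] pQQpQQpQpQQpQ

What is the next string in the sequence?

QpQpQQpQpQQpQQpQpQQpQ

From term 3 onward, concatenate the second-to-last term with the last: p·Q = pQ, Q·pQ = QpQ, …
So term 8 is QpQpQQpQ·pQQpQQpQpQQpQ.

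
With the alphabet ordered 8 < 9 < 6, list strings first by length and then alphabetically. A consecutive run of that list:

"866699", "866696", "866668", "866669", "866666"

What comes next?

Find the rightmost character of 866666 below 6, bump it to the next letter, and reset everything to its right to 8.

988888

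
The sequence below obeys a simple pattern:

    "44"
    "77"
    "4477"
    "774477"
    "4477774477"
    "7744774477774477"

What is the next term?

44777744777744774477774477

This is a Fibonacci-style word recurrence s(k) = s(k−2)·s(k−1): e.g. 44·77 = 4477.
The next term joins 4477774477 and 7744774477774477.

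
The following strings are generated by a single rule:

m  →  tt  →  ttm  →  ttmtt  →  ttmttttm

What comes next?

Each term (from the third on) is the previous term followed by the one before it: term 3 = tt·m = ttm.
The next term joins ttmttttm and ttmtt.

ttmttttmttmtt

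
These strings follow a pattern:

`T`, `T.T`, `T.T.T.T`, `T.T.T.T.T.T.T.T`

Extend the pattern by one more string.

T.T.T.T.T.T.T.T.T.T.T.T.T.T.T.T

s(k+1) = s(k)·.·s(k) — each term doubles the last with '.' between the halves.
So the next term is two copies of T.T.T.T.T.T.T.T with '.' between the halves.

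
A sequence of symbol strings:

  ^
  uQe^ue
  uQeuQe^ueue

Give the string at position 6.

uQeuQeuQeuQeuQe^ueueueueue

Every step adds uQe to the front and ue to the end of the previous string.
From uQeuQe^ueue, 3 further steps: uQeuQe^ueue → uQeuQeuQe^ueueue → uQeuQeuQeuQe^ueueueue → (answer).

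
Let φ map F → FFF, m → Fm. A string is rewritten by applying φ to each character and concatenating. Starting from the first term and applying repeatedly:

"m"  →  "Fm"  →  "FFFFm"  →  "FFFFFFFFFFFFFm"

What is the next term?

Replace each of the 14 characters of FFFFFFFFFFFFFm in place — FFF FFF FFF FFF FFF FFF FFF FFF FFF FFF FFF FFF FFF Fm — and concatenate.

FFFFFFFFFFFFFFFFFFFFFFFFFFFFFFFFFFFFFFFFm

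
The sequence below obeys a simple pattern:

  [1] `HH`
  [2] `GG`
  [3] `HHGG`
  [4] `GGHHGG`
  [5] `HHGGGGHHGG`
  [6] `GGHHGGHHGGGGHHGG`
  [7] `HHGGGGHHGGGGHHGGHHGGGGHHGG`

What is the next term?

GGHHGGHHGGGGHHGGHHGGGGHHGGGGHHGGHHGGGGHHGG

From term 3 onward, concatenate the second-to-last term with the last: HH·GG = HHGG, GG·HHGG = GGHHGG, …
So term 8 is GGHHGGHHGGGGHHGG·HHGGGGHHGGGGHHGGHHGGGGHHGG.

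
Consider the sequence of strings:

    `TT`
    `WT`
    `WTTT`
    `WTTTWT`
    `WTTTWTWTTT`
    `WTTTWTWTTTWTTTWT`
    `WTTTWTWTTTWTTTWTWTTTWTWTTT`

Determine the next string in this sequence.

WTTTWTWTTTWTTTWTWTTTWTWTTTWTTTWTWTTTWTTTWT

Each term (from the third on) is the previous term followed by the one before it: term 3 = WT·TT = WTTT.
The next term joins WTTTWTWTTTWTTTWTWTTTWTWTTT and WTTTWTWTTTWTTTWT.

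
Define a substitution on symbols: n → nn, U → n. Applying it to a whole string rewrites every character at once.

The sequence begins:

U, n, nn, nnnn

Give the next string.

nnnnnnnn

Rewriting each symbol of nnnn: n→nn, n→nn, n→nn, n→nn, which concatenates to nn nn nn nn.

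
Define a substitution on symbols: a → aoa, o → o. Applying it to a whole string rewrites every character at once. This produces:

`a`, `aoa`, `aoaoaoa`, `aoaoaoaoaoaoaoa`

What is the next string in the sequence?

aoaoaoaoaoaoaoaoaoaoaoaoaoaoaoa

Replace each of the 15 characters of aoaoaoaoaoaoaoa in place — aoa o aoa o aoa o aoa o aoa o aoa o aoa o aoa — and concatenate.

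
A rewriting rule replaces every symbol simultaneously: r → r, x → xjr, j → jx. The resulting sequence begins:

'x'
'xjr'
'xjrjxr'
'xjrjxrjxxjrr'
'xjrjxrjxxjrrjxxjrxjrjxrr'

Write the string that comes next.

xjrjxrjxxjrrjxxjrxjrjxrrjxxjrxjrjxrxjrjxrjxxjrrr

φ(xjrjxrjxxjrrjxxjrxjrjxrr) expands symbol-by-symbol to xjr jx r jx xjr r jx xjr xjr jx r r jx xjr xjr jx r xjr jx r jx xjr r r; joining the 24 pieces gives the next term.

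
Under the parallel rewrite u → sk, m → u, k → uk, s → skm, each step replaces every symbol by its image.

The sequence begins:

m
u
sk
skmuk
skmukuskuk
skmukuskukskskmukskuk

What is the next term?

skmukuskukskskmukskukskmukskmukuskukskmukskuk

Applying the rule to each of the 21 symbols of skmukuskukskskmukskuk gives the pieces skm uk u sk uk sk skm uk sk uk skm uk skm uk u sk uk skm uk sk uk, which concatenate to the answer.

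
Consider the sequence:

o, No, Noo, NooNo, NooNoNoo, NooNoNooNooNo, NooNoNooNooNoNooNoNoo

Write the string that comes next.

NooNoNooNooNoNooNoNooNooNoNooNooNo

Each term (from the third on) is the previous term followed by the one before it: term 3 = No·o = Noo.
Continuing: NooNoNooNooNoNooNoNoo · NooNoNooNooNo gives term 8.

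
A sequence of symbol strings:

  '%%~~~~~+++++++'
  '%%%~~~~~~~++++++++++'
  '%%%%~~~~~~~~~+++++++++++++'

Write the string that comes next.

The n-th term is n %'s then 2n+1 ~'s then 3n+1 +'s, where the shown terms are n = 2, 3, 4.
At n = 5 the blocks have lengths 5, 11, 16.

%%%%%~~~~~~~~~~~++++++++++++++++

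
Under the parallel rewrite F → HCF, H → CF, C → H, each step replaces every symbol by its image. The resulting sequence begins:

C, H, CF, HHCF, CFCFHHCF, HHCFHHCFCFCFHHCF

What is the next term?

CFCFHHCFCFCFHHCFHHCFHHCFCFCFHHCF

φ(HHCFHHCFCFCFHHCF) expands symbol-by-symbol to CF CF H HCF CF CF H HCF H HCF H HCF CF CF H HCF; joining the 16 pieces gives the next term.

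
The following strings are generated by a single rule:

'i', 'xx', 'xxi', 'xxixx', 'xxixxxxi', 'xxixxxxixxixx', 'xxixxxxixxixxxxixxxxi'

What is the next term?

This is a Fibonacci-style word recurrence s(k) = s(k−1)·s(k−2): e.g. xx·i = xxi.
So term 8 is xxixxxxixxixxxxixxxxi·xxixxxxixxixx.

xxixxxxixxixxxxixxxxixxixxxxixxixx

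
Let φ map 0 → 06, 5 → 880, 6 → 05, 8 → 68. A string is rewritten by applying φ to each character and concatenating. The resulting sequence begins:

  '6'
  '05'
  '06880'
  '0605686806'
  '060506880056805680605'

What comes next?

Replace each of the 21 characters of 060506880056805680605 in place — 06 05 06 880 06 05 68 68 06 06 880 05 68 06 880 05 68 06 05 06 880 — and concatenate.

0605068800605686806068800568068800568060506880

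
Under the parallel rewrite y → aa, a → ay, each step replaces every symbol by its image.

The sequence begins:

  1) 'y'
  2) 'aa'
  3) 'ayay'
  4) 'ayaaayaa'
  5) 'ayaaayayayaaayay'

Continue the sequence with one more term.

ayaaayayayaaayaaayaaayayayaaayaa

Replace each of the 16 characters of ayaaayayayaaayay in place — ay aa ay ay ay aa ay aa ay aa ay ay ay aa ay aa — and concatenate.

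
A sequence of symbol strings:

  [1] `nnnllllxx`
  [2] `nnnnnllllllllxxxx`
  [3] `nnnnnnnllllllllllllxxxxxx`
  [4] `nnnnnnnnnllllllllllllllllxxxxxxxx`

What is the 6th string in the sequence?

Each string has the form n^{2n+1} l^{4n} x^{2n} (n = 1, 2, …).
For term 6, n = 6, so the run lengths are 13, 24, 12.

nnnnnnnnnnnnnllllllllllllllllllllllllxxxxxxxxxxxx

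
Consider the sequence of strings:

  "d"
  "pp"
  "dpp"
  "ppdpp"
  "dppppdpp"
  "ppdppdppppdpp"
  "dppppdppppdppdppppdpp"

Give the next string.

Each term (from the third on) is the two preceding terms concatenated in order: term 3 = d·pp = dpp.
The next term joins ppdppdppppdpp and dppppdppppdppdppppdpp.

ppdppdppppdppdppppdppppdppdppppdpp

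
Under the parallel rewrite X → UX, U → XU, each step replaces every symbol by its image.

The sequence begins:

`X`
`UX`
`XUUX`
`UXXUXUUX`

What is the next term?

XUUXUXXUUXXUXUUX

Rewriting each symbol of UXXUXUUX: U→XU, X→UX, X→UX, U→XU, X→UX, U→XU, U→XU, X→UX, which concatenates to XU UX UX XU UX XU XU UX.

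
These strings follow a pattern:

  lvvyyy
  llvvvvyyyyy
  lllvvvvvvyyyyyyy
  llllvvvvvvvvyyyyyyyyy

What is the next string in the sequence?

The n-th term is n l's then 2n v's then 2n+1 y's (n = 1, 2, …).
At n = 5 the blocks have lengths 5, 10, 11.

lllllvvvvvvvvvvyyyyyyyyyyy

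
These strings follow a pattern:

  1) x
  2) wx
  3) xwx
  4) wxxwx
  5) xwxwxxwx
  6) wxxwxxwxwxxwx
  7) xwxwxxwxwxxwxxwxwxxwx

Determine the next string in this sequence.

This is a Fibonacci-style word recurrence s(k) = s(k−2)·s(k−1): e.g. x·wx = xwx.
So term 8 is wxxwxxwxwxxwx·xwxwxxwxwxxwxxwxwxxwx.

wxxwxxwxwxxwxxwxwxxwxwxxwxxwxwxxwx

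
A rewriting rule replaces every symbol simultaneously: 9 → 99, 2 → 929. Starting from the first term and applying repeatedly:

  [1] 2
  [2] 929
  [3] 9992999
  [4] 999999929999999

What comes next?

Replace each of the 15 characters of 999999929999999 in place — 99 99 99 99 99 99 99 929 99 99 99 99 99 99 99 — and concatenate.

9999999999999992999999999999999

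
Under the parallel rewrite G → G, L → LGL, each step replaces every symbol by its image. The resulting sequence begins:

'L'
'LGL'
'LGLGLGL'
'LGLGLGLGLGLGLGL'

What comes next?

Applying the rule to each of the 15 symbols of LGLGLGLGLGLGLGL gives the pieces LGL G LGL G LGL G LGL G LGL G LGL G LGL G LGL, which concatenate to the answer.

LGLGLGLGLGLGLGLGLGLGLGLGLGLGLGL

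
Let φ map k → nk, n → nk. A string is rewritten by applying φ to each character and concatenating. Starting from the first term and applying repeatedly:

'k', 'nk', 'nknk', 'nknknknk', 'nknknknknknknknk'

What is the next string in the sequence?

Rewriting the 16 symbols of nknknknknknknknk one by one yields nk nk nk nk nk nk nk nk nk nk nk nk nk nk nk nk; concatenated:

nknknknknknknknknknknknknknknknk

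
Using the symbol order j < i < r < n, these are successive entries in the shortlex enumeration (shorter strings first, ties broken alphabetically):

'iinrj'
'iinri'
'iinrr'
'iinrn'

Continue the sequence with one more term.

The successor of iinrn increments the rightmost position that isn't already n and resets every position after it to j.

iinnj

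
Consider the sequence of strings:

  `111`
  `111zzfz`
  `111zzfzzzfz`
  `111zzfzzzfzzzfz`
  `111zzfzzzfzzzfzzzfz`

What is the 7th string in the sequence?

The strings grow by a fixed suffix zzfz each time.
From 111zzfzzzfzzzfzzzfz, 2 further steps: 111zzfzzzfzzzfzzzfz → 111zzfzzzfzzzfzzzfzzzfz → (answer).

111zzfzzzfzzzfzzzfzzzfzzzfz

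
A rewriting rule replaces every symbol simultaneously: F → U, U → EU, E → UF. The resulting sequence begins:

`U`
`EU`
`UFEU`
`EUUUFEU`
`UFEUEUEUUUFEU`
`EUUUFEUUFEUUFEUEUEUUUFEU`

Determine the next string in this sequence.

UFEUEUEUUUFEUEUUUFEUEUUUFEUUFEUUFEUEUEUUUFEU

φ(EUUUFEUUFEUUFEUEUEUUUFEU) expands symbol-by-symbol to UF EU EU EU U UF EU EU U UF EU EU U UF EU UF EU UF EU EU EU U UF EU; joining the 24 pieces gives the next term.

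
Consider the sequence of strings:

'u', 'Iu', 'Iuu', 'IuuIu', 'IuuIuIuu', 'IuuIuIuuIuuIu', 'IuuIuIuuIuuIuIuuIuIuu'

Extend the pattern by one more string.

Each term (from the third on) is the previous term followed by the one before it: term 3 = Iu·u = Iuu.
So term 8 is IuuIuIuuIuuIuIuuIuIuu·IuuIuIuuIuuIu.

IuuIuIuuIuuIuIuuIuIuuIuuIuIuuIuuIu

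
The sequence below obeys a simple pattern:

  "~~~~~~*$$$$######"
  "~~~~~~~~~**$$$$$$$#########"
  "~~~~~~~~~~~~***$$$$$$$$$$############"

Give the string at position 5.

~~~~~~~~~~~~~~~~~~*****$$$$$$$$$$$$$$$$##################

Reading off run lengths: ~ runs 6, 9, 12; * runs 1, 2, 3; $ runs 4, 7, 10; # runs 6, 9, 12 — each is linear in n, where the shown terms are n = 2, 3, 4.
For term 5, n = 6, so the run lengths are 18, 5, 16, 18.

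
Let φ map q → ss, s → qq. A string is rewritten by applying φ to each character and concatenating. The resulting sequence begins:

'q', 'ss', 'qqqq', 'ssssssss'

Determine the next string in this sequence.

qqqqqqqqqqqqqqqq

Expanding ssssssss: s→qq, s→qq, s→qq, s→qq, s→qq, s→qq, s→qq, s→qq. Concatenated: qq qq qq qq qq qq qq qq.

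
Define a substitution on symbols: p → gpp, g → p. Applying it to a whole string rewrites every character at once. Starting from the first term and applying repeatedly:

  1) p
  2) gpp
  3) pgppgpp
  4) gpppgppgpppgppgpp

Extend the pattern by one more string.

Replace each of the 17 characters of gpppgppgpppgppgpp in place — p gpp gpp gpp p gpp gpp p gpp gpp gpp p gpp gpp p gpp gpp — and concatenate.

pgppgppgpppgppgpppgppgppgpppgppgpppgppgpp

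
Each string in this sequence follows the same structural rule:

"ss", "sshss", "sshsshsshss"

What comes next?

Every step duplicates the string with 'h' between the halves.
So the next term is two copies of sshsshsshss with 'h' between the halves.

sshsshsshsshsshsshsshss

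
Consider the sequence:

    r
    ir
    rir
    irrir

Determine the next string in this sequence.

ririrrir

This is a Fibonacci-style word recurrence s(k) = s(k−2)·s(k−1): e.g. r·ir = rir.
So term 5 is rir·irrir.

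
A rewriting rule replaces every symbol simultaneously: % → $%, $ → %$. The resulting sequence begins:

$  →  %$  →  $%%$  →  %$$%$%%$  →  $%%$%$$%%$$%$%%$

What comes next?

Applying the rule to each of the 16 symbols of $%%$%$$%%$$%$%%$ gives the pieces %$ $% $% %$ $% %$ %$ $% $% %$ %$ $% %$ $% $% %$, which concatenate to the answer.

%$$%$%%$$%%$%$$%$%%$%$$%%$$%$%%$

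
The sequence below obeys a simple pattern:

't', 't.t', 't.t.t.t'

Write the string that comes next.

t.t.t.t.t.t.t.t

s(k+1) = s(k)·.·s(k) — each term doubles the last with '.' between the halves.
So the next term is two copies of t.t.t.t with '.' between the halves.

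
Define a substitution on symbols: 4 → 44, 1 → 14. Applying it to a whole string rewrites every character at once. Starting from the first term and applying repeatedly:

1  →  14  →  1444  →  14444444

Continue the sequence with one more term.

Apply φ to 14444444 symbol by symbol: 1→14, 4→44, 4→44, 4→44, 4→44, 4→44, 4→44, 4→44; joined: 14 44 44 44 44 44 44 44.

1444444444444444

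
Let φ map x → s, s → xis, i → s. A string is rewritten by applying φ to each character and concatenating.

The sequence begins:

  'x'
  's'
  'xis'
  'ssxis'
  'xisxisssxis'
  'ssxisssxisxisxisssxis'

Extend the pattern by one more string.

Applying the rule to each of the 21 symbols of ssxisssxisxisxisssxis gives the pieces xis xis s s xis xis xis s s xis s s xis s s xis xis xis s s xis, which concatenate to the answer.

xisxisssxisxisxisssxisssxisssxisxisxisssxis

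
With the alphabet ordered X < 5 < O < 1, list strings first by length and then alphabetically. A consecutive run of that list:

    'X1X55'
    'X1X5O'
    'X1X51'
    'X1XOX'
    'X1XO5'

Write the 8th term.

X1X1X

Continuing the enumeration 3 steps past X1XO5: X1XO5 → X1XOO → X1XO1 → (answer).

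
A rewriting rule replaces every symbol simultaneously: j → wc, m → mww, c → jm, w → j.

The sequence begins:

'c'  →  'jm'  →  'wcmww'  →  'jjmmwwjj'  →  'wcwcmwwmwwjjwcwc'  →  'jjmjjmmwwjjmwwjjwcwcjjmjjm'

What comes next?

wcwcmwwwcwcmwwmwwjjwcwcmwwjjwcwcjjmjjmwcwcmwwwcwcmww

Replace each of the 26 characters of jjmjjmmwwjjmwwjjwcwcjjmjjm in place — wc wc mww wc wc mww mww j j wc wc mww j j wc wc j jm j jm wc wc mww wc wc mww — and concatenate.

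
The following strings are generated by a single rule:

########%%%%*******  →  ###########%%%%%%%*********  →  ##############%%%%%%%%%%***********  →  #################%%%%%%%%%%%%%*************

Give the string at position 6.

Reading off run lengths: # runs 8, 11, 14, 17; % runs 4, 7, 10, 13; * runs 7, 9, 11, 13 — each is linear in n, where the shown terms are n = 2, 3, 4, 5.
Setting n = 7 gives 23, 19, 17 characters in each block.

#######################%%%%%%%%%%%%%%%%%%%*****************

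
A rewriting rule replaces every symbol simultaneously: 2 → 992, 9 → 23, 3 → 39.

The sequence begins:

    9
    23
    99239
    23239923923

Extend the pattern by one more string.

99239992392323992392399239

Rewriting each symbol of 23239923923: 2→992, 3→39, 2→992, 3→39, 9→23, 9→23, 2→992, 3→39, 9→23, 2→992, 3→39, which concatenates to 992 39 992 39 23 23 992 39 23 992 39.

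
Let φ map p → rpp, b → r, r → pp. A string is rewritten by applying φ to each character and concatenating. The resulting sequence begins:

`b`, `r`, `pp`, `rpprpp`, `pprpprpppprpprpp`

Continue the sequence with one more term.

φ(pprpprpppprpprpp) expands symbol-by-symbol to rpp rpp pp rpp rpp pp rpp rpp rpp rpp pp rpp rpp pp rpp rpp; joining the 16 pieces gives the next term.

rpprpppprpprpppprpprpprpprpppprpprpppprpprpp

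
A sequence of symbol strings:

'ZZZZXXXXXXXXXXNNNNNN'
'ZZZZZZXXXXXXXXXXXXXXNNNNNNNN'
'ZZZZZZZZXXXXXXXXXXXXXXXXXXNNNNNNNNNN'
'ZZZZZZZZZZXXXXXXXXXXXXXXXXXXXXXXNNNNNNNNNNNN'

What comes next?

ZZZZZZZZZZZZXXXXXXXXXXXXXXXXXXXXXXXXXXNNNNNNNNNNNNNN

Reading off run lengths: Z runs 4, 6, 8, 10; X runs 10, 14, 18, 22; N runs 6, 8, 10, 12 — each is linear in n, where the shown terms are n = 2, 3, 4, 5.
For the next term, n = 6, so the run lengths are 12, 26, 14.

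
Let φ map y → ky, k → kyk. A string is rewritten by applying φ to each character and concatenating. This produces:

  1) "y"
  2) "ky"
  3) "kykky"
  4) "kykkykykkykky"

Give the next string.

Applying the rule to each of the 13 symbols of kykkykykkykky gives the pieces kyk ky kyk kyk ky kyk ky kyk kyk ky kyk kyk ky, which concatenate to the answer.

kykkykykkykkykykkykykkykkykykkykky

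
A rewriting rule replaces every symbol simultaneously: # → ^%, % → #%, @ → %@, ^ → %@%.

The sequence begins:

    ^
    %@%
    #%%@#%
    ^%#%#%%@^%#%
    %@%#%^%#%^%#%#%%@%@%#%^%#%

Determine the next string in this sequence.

#%%@#%^%#%%@%#%^%#%%@%#%^%#%^%#%#%%@#%%@#%^%#%%@%#%^%#%

Replace each of the 26 characters of %@%#%^%#%^%#%#%%@%@%#%^%#% in place — #% %@ #% ^% #% %@% #% ^% #% %@% #% ^% #% ^% #% #% %@ #% %@ #% ^% #% %@% #% ^% #% — and concatenate.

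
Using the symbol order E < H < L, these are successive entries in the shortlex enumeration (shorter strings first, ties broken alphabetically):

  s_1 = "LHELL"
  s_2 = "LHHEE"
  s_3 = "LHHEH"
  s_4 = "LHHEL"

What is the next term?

The successor of LHHEL increments the rightmost position that isn't already L and resets every position after it to E.

LHHHE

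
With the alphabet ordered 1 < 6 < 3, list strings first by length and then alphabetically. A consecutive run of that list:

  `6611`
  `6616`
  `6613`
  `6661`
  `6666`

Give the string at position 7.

6631

Continuing the enumeration 2 steps past 6666: 6666 → 6663 → (answer).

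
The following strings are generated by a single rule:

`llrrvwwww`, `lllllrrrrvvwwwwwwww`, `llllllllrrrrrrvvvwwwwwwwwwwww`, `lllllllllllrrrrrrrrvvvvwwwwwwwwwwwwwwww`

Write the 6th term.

Reading off run lengths: l runs 2, 5, 8, 11; r runs 2, 4, 6, 8; v runs 1, 2, 3, 4; w runs 4, 8, 12, 16 — each is linear in n (n = 1, 2, …).
Setting n = 6 gives 17, 12, 6, 24 characters in each block.

lllllllllllllllllrrrrrrrrrrrrvvvvvvwwwwwwwwwwwwwwwwwwwwwwww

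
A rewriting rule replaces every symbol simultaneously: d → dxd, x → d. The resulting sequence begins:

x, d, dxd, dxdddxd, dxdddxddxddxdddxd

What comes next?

Rewriting the 17 symbols of dxdddxddxddxdddxd one by one yields dxd d dxd dxd dxd d dxd dxd d dxd dxd d dxd dxd dxd d dxd; concatenated:

dxdddxddxddxdddxddxdddxddxdddxddxddxdddxd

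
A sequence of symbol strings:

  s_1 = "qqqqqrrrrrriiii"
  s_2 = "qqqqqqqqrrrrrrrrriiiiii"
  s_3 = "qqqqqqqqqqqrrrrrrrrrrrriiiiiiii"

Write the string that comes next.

Term n consists of 3n-1 q's, followed by 3n r's, followed by 2n i's, where the shown terms are n = 2, 3, 4.
For the next term, n = 5, so the run lengths are 14, 15, 10.

qqqqqqqqqqqqqqrrrrrrrrrrrrrrriiiiiiiiii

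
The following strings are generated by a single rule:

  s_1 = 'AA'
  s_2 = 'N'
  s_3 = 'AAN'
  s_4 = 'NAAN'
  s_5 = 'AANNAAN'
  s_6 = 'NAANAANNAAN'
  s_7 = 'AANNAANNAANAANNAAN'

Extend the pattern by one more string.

NAANAANNAANAANNAANNAANAANNAAN

This is a Fibonacci-style word recurrence s(k) = s(k−2)·s(k−1): e.g. AA·N = AAN.
So term 8 is NAANAANNAAN·AANNAANNAANAANNAAN.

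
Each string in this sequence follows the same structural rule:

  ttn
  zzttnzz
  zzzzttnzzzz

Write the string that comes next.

Every step adds zz to the front and zz to the end of the previous string.
One more step from zzzzttnzzzz gives the answer.

zzzzzzttnzzzzzz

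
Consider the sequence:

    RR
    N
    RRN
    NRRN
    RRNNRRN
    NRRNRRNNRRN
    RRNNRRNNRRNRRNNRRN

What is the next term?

Each term (from the third on) is the two preceding terms concatenated in order: term 3 = RR·N = RRN.
The next term joins NRRNRRNNRRN and RRNNRRNNRRNRRNNRRN.

NRRNRRNNRRNRRNNRRNNRRNRRNNRRN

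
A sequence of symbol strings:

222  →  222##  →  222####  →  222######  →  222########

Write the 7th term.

Each term is the previous one with ## appended.
From 222########, 2 further steps: 222######## → 222########## → (answer).

222############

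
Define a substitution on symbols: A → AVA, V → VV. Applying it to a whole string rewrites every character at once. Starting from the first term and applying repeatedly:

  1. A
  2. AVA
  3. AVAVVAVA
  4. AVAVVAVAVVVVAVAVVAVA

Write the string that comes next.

Replace each of the 20 characters of AVAVVAVAVVVVAVAVVAVA in place — AVA VV AVA VV VV AVA VV AVA VV VV VV VV AVA VV AVA VV VV AVA VV AVA — and concatenate.

AVAVVAVAVVVVAVAVVAVAVVVVVVVVAVAVVAVAVVVVAVAVVAVA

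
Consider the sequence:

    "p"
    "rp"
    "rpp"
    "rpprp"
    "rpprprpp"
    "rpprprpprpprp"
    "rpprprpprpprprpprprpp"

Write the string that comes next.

rpprprpprpprprpprprpprpprprpprpprp

From term 3 onward, concatenate the last term with the second-to-last: rp·p = rpp, rpp·rp = rpprp, …
So term 8 is rpprprpprpprprpprprpp·rpprprpprpprp.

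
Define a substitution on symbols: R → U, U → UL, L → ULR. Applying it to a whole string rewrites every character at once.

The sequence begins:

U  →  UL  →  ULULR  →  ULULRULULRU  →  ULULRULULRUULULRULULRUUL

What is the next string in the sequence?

ULULRULULRUULULRULULRUULULULRULULRUULULRULULRUULULULR

Applying the rule to each of the 24 symbols of ULULRULULRUULULRULULRUUL gives the pieces UL ULR UL ULR U UL ULR UL ULR U UL UL ULR UL ULR U UL ULR UL ULR U UL UL ULR, which concatenate to the answer.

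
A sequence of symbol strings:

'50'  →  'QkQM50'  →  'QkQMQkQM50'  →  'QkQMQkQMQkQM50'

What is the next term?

Each term is the previous one with QkQM prepended.
So the next term is QkQM·QkQMQkQMQkQM50.

QkQMQkQMQkQMQkQM50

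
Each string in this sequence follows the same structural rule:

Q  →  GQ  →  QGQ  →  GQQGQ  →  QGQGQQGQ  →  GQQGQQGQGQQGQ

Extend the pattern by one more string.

QGQGQQGQGQQGQQGQGQQGQ

This is a Fibonacci-style word recurrence s(k) = s(k−2)·s(k−1): e.g. Q·GQ = QGQ.
Continuing: QGQGQQGQ · GQQGQQGQGQQGQ gives term 7.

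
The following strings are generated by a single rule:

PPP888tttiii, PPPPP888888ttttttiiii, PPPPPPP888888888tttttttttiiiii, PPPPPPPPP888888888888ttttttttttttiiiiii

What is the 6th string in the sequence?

PPPPPPPPPPPPP888888888888888888ttttttttttttttttttiiiiiiii

Term n consists of 2n+1 P's, followed by 3n 8's, followed by 3n t's, followed by n+2 i's (n = 1, 2, …).
Setting n = 6 gives 13, 18, 18, 8 characters in each block.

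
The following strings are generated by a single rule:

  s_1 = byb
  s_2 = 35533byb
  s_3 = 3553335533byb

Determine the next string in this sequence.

Each term is the previous one with 35533 prepended.
Applying this once more to 3553335533byb:

355333553335533byb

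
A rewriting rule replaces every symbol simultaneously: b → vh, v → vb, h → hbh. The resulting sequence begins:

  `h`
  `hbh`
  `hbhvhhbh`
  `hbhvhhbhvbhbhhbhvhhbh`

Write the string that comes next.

φ(hbhvhhbhvbhbhhbhvhhbh) expands symbol-by-symbol to hbh vh hbh vb hbh hbh vh hbh vb vh hbh vh hbh hbh vh hbh vb hbh hbh vh hbh; joining the 21 pieces gives the next term.

hbhvhhbhvbhbhhbhvhhbhvbvhhbhvhhbhhbhvhhbhvbhbhhbhvhhbh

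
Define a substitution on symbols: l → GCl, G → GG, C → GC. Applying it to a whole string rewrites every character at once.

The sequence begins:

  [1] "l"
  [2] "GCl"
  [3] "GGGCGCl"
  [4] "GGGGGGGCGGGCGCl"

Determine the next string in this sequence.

Applying the rule to each of the 15 symbols of GGGGGGGCGGGCGCl gives the pieces GG GG GG GG GG GG GG GC GG GG GG GC GG GC GCl, which concatenate to the answer.

GGGGGGGGGGGGGGGCGGGGGGGCGGGCGCl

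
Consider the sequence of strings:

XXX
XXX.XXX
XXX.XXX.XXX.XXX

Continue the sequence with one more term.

XXX.XXX.XXX.XXX.XXX.XXX.XXX.XXX

Every step duplicates the string with '.' between the halves.
One more doubling of XXX.XXX.XXX.XXX gives the answer.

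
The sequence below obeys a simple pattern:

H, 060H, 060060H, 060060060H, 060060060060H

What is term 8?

Every step adds 060 at the front: s(k+1) = 060·s(k).
From 060060060060H, 3 further steps: 060060060060H → 060060060060060H → 060060060060060060H → (answer).

060060060060060060060H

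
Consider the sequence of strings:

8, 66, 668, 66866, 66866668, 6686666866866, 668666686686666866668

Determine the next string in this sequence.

This is a Fibonacci-style word recurrence s(k) = s(k−1)·s(k−2): e.g. 66·8 = 668.
So term 8 is 668666686686666866668·6686666866866.

6686666866866668666686686666866866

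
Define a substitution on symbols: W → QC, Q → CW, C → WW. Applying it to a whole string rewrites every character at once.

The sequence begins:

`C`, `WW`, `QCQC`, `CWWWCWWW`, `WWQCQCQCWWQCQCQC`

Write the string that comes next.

QCQCCWWWCWWWCWWWQCQCCWWWCWWWCWWW

φ(WWQCQCQCWWQCQCQC) expands symbol-by-symbol to QC QC CW WW CW WW CW WW QC QC CW WW CW WW CW WW; joining the 16 pieces gives the next term.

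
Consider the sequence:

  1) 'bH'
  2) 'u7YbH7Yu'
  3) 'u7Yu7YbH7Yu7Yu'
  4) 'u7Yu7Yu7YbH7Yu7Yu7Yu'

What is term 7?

u7Yu7Yu7Yu7Yu7Yu7YbH7Yu7Yu7Yu7Yu7Yu7Yu

Every step adds u7Y to the front and 7Yu to the end of the previous string.
From u7Yu7Yu7YbH7Yu7Yu7Yu, 3 further steps: u7Yu7Yu7YbH7Yu7Yu7Yu → u7Yu7Yu7Yu7YbH7Yu7Yu7Yu7Yu → u7Yu7Yu7Yu7Yu7YbH7Yu7Yu7Yu7Yu7Yu → (answer).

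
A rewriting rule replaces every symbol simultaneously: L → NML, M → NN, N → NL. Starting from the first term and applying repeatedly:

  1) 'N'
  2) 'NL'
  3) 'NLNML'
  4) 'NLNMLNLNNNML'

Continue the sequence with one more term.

Expanding NLNMLNLNNNML: N→NL, L→NML, N→NL, M→NN, L→NML, N→NL, L→NML, N→NL, N→NL, N→NL, M→NN, L→NML. Concatenated: NL NML NL NN NML NL NML NL NL NL NN NML.

NLNMLNLNNNMLNLNMLNLNLNLNNNML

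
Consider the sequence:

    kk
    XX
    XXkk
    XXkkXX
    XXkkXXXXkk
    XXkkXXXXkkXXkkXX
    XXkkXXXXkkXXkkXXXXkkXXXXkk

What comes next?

Each term (from the third on) is the previous term followed by the one before it: term 3 = XX·kk = XXkk.
The next term joins XXkkXXXXkkXXkkXXXXkkXXXXkk and XXkkXXXXkkXXkkXX.

XXkkXXXXkkXXkkXXXXkkXXXXkkXXkkXXXXkkXXkkXX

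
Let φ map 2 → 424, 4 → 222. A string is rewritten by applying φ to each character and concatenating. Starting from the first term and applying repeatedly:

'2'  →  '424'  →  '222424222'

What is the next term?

Rewriting each symbol of 222424222: 2→424, 2→424, 2→424, 4→222, 2→424, 4→222, 2→424, 2→424, 2→424, which concatenates to 424 424 424 222 424 222 424 424 424.

424424424222424222424424424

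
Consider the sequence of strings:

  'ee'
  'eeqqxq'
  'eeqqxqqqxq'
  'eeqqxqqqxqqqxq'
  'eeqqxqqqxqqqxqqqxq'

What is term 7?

eeqqxqqqxqqqxqqqxqqqxqqqxq

Every step adds qqxq to the end: s(k+1) = s(k)·qqxq.
From eeqqxqqqxqqqxqqqxq, 2 further steps: eeqqxqqqxqqqxqqqxq → eeqqxqqqxqqqxqqqxqqqxq → (answer).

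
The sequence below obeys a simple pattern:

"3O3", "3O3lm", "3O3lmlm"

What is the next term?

Each term is the previous one with lm appended.
Applying this once more to 3O3lmlm:

3O3lmlmlm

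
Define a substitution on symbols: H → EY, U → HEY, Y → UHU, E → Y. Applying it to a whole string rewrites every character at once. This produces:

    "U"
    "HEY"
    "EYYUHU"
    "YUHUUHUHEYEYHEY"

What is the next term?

φ(YUHUUHUHEYEYHEY) expands symbol-by-symbol to UHU HEY EY HEY HEY EY HEY EY Y UHU Y UHU EY Y UHU; joining the 15 pieces gives the next term.

UHUHEYEYHEYHEYEYHEYEYYUHUYUHUEYYUHU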